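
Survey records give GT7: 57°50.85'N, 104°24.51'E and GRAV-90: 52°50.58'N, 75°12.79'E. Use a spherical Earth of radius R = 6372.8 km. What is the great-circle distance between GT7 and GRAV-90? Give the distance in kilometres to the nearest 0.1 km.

GT7: φ = +57.84750°, λ = +104.40850°
GRAV-90: φ = +52.84300°, λ = +75.21317°
Δφ = -5.0045°,  Δλ = -29.1953°
a = sin²(Δφ/2) + cos φ₁ cos φ₂ sin²(Δλ/2) = 0.022323
c = 2·arcsin(√a) = 0.299943 rad = 17.1854°
d = R·c = 6372.8 × 0.299943 = 1911.5 km

1911.5 km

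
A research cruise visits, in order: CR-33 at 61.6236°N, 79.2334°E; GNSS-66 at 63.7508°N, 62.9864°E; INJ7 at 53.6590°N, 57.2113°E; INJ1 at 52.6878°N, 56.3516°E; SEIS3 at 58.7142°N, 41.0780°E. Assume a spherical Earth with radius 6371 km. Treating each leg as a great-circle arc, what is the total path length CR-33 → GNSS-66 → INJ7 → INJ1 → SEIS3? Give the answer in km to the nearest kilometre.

3315 km

CR-33→GNSS-66: c = 0.134887 rad, d = 859.36 km
GNSS-66→INJ7: c = 0.183571 rad, d = 1169.53 km
INJ7→INJ1: c = 0.019188 rad, d = 122.25 km
INJ1→SEIS3: c = 0.182709 rad, d = 1164.04 km
Total = 859.36 + 1169.53 + 122.25 + 1164.04 = 3315.18 km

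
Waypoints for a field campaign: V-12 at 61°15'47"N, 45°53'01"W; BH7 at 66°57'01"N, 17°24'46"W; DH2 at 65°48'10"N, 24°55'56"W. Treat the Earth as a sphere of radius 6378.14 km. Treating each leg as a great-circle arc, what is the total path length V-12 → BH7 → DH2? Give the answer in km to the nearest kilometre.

1863 km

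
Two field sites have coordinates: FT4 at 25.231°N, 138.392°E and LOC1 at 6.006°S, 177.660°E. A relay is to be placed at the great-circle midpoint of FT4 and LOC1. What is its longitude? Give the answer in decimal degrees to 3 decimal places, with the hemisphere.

Bx = cos φ₂ cos Δλ = 0.769944,  By = cos φ₂ sin Δλ = 0.629474
φₘ = atan2(sin φ₁ + sin φ₂, √((cos φ₁ + Bx)² + By²)) = 10.19237°
λₘ = λ₁ + atan2(By, cos φ₁ + Bx) = 158.99367°

158.994°E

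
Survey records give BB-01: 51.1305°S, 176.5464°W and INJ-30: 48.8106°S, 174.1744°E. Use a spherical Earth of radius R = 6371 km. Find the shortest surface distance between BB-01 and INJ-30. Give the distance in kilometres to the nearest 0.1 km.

Δφ = 2.3199°,  Δλ = -9.2792°
a = sin²(Δφ/2) + cos φ₁ cos φ₂ sin²(Δλ/2) = 0.003114
c = 2·arcsin(√a) = 0.111660 rad = 6.3977°
d = R·c = 6371 × 0.111660 = 711.4 km

711.4 km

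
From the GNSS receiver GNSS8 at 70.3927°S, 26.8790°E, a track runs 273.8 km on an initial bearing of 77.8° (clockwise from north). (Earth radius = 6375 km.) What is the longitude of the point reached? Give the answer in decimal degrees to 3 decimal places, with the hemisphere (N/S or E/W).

33.838°E

δ = d/R = 273.8/6375 = 0.042949 rad
φ₂ = arcsin(sin φ₁ cos δ + cos φ₁ sin δ cos θ)
   = arcsin(-0.94201·0.99908 + 0.33557·0.04294·0.21132) = -69.73509°
λ₂ = λ₁ + atan2(sin θ sin δ cos φ₁, cos δ − sin φ₁ sin φ₂) = 33.83823°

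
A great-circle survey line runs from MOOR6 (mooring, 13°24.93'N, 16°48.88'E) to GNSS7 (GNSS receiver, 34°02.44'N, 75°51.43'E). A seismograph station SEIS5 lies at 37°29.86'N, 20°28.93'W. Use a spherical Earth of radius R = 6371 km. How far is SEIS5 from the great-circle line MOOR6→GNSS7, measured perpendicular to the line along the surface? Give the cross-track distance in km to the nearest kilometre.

4367 km

MOOR6: φ = +13.41550°, λ = +16.81467°
GNSS7: φ = +34.04067°, λ = +75.85717°
SEIS5: φ = +37.49767°, λ = -20.48217°
δ₁₃ = central angle MOOR6→SEIS5 = 0.714917 rad  (haversine)
θ₁₃ = bearing MOOR6→SEIS5 = 312.833°,  θ₁₂ = bearing MOOR6→GNSS7 = 57.909°
dₓₜ = R·arcsin(sin δ₁₃ · sin(θ₁₃ − θ₁₂)) = 6371·arcsin(0.65555·sin(254.924°)) = -4366.766 km
|dₓₜ| = 4366.766 km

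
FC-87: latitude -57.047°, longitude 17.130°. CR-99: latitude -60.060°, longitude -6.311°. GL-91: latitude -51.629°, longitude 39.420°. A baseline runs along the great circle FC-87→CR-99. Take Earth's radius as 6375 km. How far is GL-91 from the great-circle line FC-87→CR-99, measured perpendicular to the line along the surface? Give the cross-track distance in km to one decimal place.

279.3 km

δ₁₃ = central angle FC-87→GL-91 = 0.244324 rad  (haversine)
θ₁₃ = bearing FC-87→GL-91 = 76.737°,  θ₁₂ = bearing FC-87→CR-99 = 246.307°
dₓₜ = R·arcsin(sin δ₁₃ · sin(θ₁₃ − θ₁₂)) = 6375·arcsin(0.24190·sin(-169.570°)) = -279.262 km
|dₓₜ| = 279.262 km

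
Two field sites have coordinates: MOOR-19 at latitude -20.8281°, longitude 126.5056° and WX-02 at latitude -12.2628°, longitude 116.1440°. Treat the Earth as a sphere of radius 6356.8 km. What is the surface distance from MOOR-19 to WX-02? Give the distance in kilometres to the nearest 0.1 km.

Δφ = 8.5653°,  Δλ = -10.3616°
a = sin²(Δφ/2) + cos φ₁ cos φ₂ sin²(Δλ/2) = 0.013024
c = 2·arcsin(√a) = 0.228742 rad = 13.1059°
d = R·c = 6356.8 × 0.228742 = 1454.1 km

1454.1 km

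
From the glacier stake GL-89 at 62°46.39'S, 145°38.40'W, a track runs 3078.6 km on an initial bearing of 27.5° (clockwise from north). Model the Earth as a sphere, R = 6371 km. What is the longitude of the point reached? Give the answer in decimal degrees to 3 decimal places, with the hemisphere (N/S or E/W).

GL-89: φ = -62.77317°, λ = -145.64000°
δ = d/R = 3078.6/6371 = 0.483221 rad
φ₂ = arcsin(sin φ₁ cos δ + cos φ₁ sin δ cos θ)
   = arcsin(-0.88920·0.88550 + 0.45751·0.46463·0.88701) = -36.78640°
λ₂ = λ₁ + atan2(sin θ sin δ cos φ₁, cos δ − sin φ₁ sin φ₂) = -130.10141°

130.101°W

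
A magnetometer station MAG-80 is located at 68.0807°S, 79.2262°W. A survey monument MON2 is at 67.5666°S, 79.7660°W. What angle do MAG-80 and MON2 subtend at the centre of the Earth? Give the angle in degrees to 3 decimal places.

Δφ = 0.5141°,  Δλ = -0.5398°
a = sin²(Δφ/2) + cos φ₁ cos φ₂ sin²(Δλ/2) = 0.000023
c = 2·arcsin(√a) = 0.009652 rad = 0.5530°

0.553°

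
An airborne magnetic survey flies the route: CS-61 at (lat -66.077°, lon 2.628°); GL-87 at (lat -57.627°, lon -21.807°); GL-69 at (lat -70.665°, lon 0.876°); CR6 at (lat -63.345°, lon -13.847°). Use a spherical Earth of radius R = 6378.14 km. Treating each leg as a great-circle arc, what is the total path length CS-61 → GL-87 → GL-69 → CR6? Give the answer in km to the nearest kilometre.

CS-61→GL-87: c = 0.246808 rad, d = 1574.18 km
GL-87→GL-69: c = 0.281971 rad, d = 1798.45 km
GL-69→CR6: c = 0.161588 rad, d = 1030.63 km
Total = 1574.18 + 1798.45 + 1030.63 = 4403.26 km

4403 km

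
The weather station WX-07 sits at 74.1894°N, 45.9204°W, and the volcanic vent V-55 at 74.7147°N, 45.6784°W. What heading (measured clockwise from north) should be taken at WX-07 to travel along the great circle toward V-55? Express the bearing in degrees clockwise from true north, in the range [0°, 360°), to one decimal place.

6.9°

Δλ = 0.2420°
y = sin Δλ · cos φ₂ = 0.001113
x = cos φ₁ sin φ₂ − sin φ₁ cos φ₂ cos Δλ = 0.009170
θ = atan2(y, x) = 6.9230° → 6.9230° (mod 360°)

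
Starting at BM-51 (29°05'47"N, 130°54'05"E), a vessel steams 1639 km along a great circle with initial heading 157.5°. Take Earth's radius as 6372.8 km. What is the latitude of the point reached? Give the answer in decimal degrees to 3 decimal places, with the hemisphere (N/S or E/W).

15.364°N

BM-51: φ = +29.09639°, λ = +130.90139°
δ = d/R = 1639/6372.8 = 0.257187 rad
φ₂ = arcsin(sin φ₁ cos δ + cos φ₁ sin δ cos θ)
   = arcsin(0.48628·0.96711 + 0.87380·0.25436·-0.92388) = 15.36360°
λ₂ = λ₁ + atan2(sin θ sin δ cos φ₁, cos δ − sin φ₁ sin φ₂) = 136.69510°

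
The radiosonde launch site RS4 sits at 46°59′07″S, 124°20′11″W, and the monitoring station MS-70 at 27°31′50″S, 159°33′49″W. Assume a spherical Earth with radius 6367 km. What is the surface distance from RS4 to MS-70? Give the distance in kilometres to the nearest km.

RS4: φ = -46.98528°, λ = -124.33639°
MS-70: φ = -27.53056°, λ = -159.56361°
Δφ = 19.4547°,  Δλ = -35.2272°
a = sin²(Δφ/2) + cos φ₁ cos φ₂ sin²(Δλ/2) = 0.083938
c = 2·arcsin(√a) = 0.587871 rad = 33.6825°
d = R·c = 6367 × 0.587871 = 3743.0 km

3743 km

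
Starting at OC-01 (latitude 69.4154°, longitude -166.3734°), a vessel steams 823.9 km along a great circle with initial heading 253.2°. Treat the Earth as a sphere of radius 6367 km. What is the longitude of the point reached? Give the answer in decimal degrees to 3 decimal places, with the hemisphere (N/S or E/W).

175.775°E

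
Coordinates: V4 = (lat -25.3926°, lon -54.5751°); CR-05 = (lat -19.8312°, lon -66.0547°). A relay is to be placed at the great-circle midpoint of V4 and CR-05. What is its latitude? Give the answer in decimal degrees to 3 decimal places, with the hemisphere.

22.714°S

Bx = cos φ₂ cos Δλ = 0.921878,  By = cos φ₂ sin Δλ = -0.187216
φₘ = atan2(sin φ₁ + sin φ₂, √((cos φ₁ + Bx)² + By²)) = -22.71425°
λₘ = λ₁ + atan2(By, cos φ₁ + Bx) = -60.43140°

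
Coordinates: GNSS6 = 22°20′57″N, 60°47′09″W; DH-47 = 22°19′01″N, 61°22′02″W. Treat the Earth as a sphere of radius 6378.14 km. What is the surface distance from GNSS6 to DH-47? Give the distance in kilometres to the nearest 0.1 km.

GNSS6: φ = +22.34917°, λ = -60.78583°
DH-47: φ = +22.31694°, λ = -61.36722°
Δφ = -0.0322°,  Δλ = -0.5814°
a = sin²(Δφ/2) + cos φ₁ cos φ₂ sin²(Δλ/2) = 0.000022
c = 2·arcsin(√a) = 0.009403 rad = 0.5387°
d = R·c = 6378.14 × 0.009403 = 60.0 km

60.0 km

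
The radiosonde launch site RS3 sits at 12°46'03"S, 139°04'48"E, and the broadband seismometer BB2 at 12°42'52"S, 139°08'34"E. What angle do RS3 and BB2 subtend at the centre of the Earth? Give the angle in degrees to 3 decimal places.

0.081°

RS3: φ = -12.76750°, λ = +139.08000°
BB2: φ = -12.71444°, λ = +139.14278°
Δφ = 0.0531°,  Δλ = 0.0628°
a = sin²(Δφ/2) + cos φ₁ cos φ₂ sin²(Δλ/2) = 0.000000
c = 2·arcsin(√a) = 0.001414 rad = 0.0810°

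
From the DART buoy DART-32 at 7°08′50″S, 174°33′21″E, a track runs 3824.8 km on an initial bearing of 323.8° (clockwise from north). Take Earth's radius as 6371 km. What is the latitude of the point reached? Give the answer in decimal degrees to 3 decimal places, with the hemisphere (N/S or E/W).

DART-32: φ = -7.14722°, λ = +174.55583°
δ = d/R = 3824.8/6371 = 0.600345 rad
φ₂ = arcsin(sin φ₁ cos δ + cos φ₁ sin δ cos θ)
   = arcsin(-0.12442·0.82514 + 0.99223·0.56493·0.80696) = 20.46703°
λ₂ = λ₁ + atan2(sin θ sin δ cos φ₁, cos δ − sin φ₁ sin φ₂) = 153.69308°

20.467°N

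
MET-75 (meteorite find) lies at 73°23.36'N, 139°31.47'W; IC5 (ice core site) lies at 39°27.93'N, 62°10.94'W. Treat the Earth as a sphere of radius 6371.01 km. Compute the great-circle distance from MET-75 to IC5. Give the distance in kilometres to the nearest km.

5437 km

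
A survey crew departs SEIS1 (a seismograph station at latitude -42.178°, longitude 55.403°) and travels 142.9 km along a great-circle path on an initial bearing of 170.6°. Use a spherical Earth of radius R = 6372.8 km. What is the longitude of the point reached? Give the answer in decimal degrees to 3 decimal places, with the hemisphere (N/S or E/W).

δ = d/R = 142.9/6372.8 = 0.022423 rad
φ₂ = arcsin(sin φ₁ cos δ + cos φ₁ sin δ cos θ)
   = arcsin(-0.67144·0.99975 + 0.74106·0.02242·-0.98657) = -43.44516°
λ₂ = λ₁ + atan2(sin θ sin δ cos φ₁, cos δ − sin φ₁ sin φ₂) = 55.69199°

55.692°E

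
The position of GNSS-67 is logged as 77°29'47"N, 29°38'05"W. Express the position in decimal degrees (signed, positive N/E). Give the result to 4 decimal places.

lat: 77.4964° N → +77.4964°
lon: 29.6347° W → -29.6347°

+77.4964°, -29.6347°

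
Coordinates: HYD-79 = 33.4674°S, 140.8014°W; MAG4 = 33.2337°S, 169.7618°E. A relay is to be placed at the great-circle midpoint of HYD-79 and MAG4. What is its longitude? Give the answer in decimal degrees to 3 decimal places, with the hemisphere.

Bx = cos φ₂ cos Δλ = 0.543927,  By = cos φ₂ sin Δλ = -0.635436
φₘ = atan2(sin φ₁ + sin φ₂, √((cos φ₁ + Bx)² + By²)) = -35.92432°
λₘ = λ₁ + atan2(By, cos φ₁ + Bx) = -165.55520°

165.555°W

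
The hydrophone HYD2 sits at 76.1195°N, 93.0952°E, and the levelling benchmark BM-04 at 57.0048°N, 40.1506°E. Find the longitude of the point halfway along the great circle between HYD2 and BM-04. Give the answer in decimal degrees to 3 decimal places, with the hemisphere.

55.677°E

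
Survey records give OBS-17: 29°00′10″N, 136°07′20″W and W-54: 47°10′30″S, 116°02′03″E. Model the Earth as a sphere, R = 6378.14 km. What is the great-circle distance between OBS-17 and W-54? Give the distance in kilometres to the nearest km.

13640 km

OBS-17: φ = +29.00278°, λ = -136.12222°
W-54: φ = -47.17500°, λ = +116.03417°
Δφ = -76.1778°,  Δλ = -107.8436°
a = sin²(Δφ/2) + cos φ₁ cos φ₂ sin²(Δλ/2) = 0.768889
c = 2·arcsin(√a) = 2.138596 rad = 122.5325°
d = R·c = 6378.14 × 2.138596 = 13640.3 km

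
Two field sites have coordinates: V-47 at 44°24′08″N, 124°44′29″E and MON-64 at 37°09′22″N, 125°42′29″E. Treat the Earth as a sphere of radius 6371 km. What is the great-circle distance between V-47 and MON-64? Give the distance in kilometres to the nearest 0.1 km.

809.8 km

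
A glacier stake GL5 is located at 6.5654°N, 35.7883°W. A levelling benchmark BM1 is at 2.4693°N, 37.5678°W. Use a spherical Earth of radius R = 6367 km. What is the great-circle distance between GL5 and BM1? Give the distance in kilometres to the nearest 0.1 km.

496.0 km

Δφ = -4.0961°,  Δλ = -1.7795°
a = sin²(Δφ/2) + cos φ₁ cos φ₂ sin²(Δλ/2) = 0.001517
c = 2·arcsin(√a) = 0.077904 rad = 4.4636°
d = R·c = 6367 × 0.077904 = 496.0 km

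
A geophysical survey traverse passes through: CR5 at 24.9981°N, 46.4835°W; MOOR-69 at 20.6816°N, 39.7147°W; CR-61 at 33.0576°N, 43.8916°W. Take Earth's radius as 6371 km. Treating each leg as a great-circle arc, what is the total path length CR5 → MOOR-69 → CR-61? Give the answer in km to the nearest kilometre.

CR5→MOOR-69: c = 0.132359 rad, d = 843.26 km
MOOR-69→CR-61: c = 0.225513 rad, d = 1436.74 km
Total = 843.26 + 1436.74 = 2280.00 km

2280 km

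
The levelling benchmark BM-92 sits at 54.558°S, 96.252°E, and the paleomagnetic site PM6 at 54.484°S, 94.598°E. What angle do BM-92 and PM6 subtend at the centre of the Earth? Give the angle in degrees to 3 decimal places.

Δφ = 0.0740°,  Δλ = -1.6540°
a = sin²(Δφ/2) + cos φ₁ cos φ₂ sin²(Δλ/2) = 0.000071
c = 2·arcsin(√a) = 0.016804 rad = 0.9628°

0.963°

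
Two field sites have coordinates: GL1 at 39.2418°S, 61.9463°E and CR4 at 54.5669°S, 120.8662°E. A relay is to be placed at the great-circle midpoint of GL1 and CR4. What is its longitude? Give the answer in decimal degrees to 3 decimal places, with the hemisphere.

86.763°E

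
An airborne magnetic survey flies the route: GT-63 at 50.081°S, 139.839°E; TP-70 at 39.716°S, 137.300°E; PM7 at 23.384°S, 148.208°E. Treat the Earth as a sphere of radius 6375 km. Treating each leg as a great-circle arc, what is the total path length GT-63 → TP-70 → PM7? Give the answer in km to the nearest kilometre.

GT-63→TP-70: c = 0.183577 rad, d = 1170.30 km
TP-70→PM7: c = 0.327368 rad, d = 2086.97 km
Total = 1170.30 + 2086.97 = 3257.28 km

3257 km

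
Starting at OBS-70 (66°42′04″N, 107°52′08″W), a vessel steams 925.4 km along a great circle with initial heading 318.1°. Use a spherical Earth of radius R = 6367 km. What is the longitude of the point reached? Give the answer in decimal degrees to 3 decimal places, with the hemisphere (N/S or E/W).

126.176°W

OBS-70: φ = +66.70111°, λ = -107.86889°
δ = d/R = 925.4/6367 = 0.145343 rad
φ₂ = arcsin(sin φ₁ cos δ + cos φ₁ sin δ cos θ)
   = arcsin(0.91845·0.98946 + 0.39553·0.14483·0.74431) = 72.06529°
λ₂ = λ₁ + atan2(sin θ sin δ cos φ₁, cos δ − sin φ₁ sin φ₂) = -126.17573°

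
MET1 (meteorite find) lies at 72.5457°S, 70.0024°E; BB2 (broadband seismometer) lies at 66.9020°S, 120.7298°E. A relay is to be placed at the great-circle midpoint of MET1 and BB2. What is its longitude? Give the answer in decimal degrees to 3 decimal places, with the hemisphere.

98.985°E

Bx = cos φ₂ cos Δλ = 0.248333,  By = cos φ₂ sin Δλ = 0.303700
φₘ = atan2(sin φ₁ + sin φ₂, √((cos φ₁ + Bx)² + By²)) = -71.50523°
λₘ = λ₁ + atan2(By, cos φ₁ + Bx) = 98.98518°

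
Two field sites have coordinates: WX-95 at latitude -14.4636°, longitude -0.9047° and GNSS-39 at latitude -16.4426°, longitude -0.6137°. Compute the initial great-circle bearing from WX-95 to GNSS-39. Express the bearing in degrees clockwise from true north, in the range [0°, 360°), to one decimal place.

172.0°

Δλ = 0.2910°
y = sin Δλ · cos φ₂ = 0.004871
x = cos φ₁ sin φ₂ − sin φ₁ cos φ₂ cos Δλ = -0.034536
θ = atan2(y, x) = 171.9717° → 171.9717° (mod 360°)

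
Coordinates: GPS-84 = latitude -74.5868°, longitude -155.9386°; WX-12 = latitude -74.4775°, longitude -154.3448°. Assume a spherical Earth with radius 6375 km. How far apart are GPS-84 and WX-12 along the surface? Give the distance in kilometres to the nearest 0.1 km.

Δφ = 0.1093°,  Δλ = 1.5938°
a = sin²(Δφ/2) + cos φ₁ cos φ₂ sin²(Δλ/2) = 0.000015
c = 2·arcsin(√a) = 0.007660 rad = 0.4389°
d = R·c = 6375 × 0.007660 = 48.8 km

48.8 km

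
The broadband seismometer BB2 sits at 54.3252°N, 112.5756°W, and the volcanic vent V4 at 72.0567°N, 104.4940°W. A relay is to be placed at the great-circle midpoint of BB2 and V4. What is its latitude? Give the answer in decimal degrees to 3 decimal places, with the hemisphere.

63.243°N

Bx = cos φ₂ cos Δλ = 0.305016,  By = cos φ₂ sin Δλ = 0.043310
φₘ = atan2(sin φ₁ + sin φ₂, √((cos φ₁ + Bx)² + By²)) = 63.24284°
λₘ = λ₁ + atan2(By, cos φ₁ + Bx) = -109.78396°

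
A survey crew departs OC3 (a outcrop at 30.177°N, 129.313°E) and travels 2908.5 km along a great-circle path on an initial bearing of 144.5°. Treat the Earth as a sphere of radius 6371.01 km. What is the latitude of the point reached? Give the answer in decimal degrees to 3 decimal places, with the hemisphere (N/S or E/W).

δ = d/R = 2908.5/6371.01 = 0.456521 rad
φ₂ = arcsin(sin φ₁ cos δ + cos φ₁ sin δ cos θ)
   = arcsin(0.50267·0.89759 + 0.86448·0.44083·-0.81412) = 8.10267°
λ₂ = λ₁ + atan2(sin θ sin δ cos φ₁, cos δ − sin φ₁ sin φ₂) = 144.29831°

8.103°N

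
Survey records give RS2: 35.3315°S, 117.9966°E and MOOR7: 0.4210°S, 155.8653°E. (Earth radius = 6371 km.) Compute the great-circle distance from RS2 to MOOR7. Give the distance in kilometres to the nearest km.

Δφ = 34.9105°,  Δλ = 37.8687°
a = sin²(Δφ/2) + cos φ₁ cos φ₂ sin²(Δλ/2) = 0.175872
c = 2·arcsin(√a) = 0.865505 rad = 49.5898°
d = R·c = 6371 × 0.865505 = 5514.1 km

5514 km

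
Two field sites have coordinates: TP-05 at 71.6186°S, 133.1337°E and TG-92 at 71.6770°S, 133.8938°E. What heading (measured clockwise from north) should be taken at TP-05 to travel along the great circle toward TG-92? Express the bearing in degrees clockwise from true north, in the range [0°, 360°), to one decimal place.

104.1°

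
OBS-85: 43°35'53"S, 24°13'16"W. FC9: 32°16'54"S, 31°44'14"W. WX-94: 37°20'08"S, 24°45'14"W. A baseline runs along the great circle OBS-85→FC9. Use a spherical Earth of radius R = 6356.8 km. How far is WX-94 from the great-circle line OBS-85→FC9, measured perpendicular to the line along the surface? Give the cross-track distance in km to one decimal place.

306.5 km

OBS-85: φ = -43.59806°, λ = -24.22111°
FC9: φ = -32.28167°, λ = -31.73722°
WX-94: φ = -37.33556°, λ = -24.75389°
δ₁₃ = central angle OBS-85→WX-94 = 0.109529 rad  (haversine)
θ₁₃ = bearing OBS-85→WX-94 = 356.122°,  θ₁₂ = bearing OBS-85→FC9 = 329.958°
dₓₜ = R·arcsin(sin δ₁₃ · sin(θ₁₃ − θ₁₂)) = 6356.8·arcsin(0.10931·sin(26.164°)) = 306.512 km
|dₓₜ| = 306.512 km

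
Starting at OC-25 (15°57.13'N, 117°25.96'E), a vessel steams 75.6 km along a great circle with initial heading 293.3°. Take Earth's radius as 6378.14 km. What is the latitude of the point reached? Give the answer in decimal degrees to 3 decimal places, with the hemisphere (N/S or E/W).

16.220°N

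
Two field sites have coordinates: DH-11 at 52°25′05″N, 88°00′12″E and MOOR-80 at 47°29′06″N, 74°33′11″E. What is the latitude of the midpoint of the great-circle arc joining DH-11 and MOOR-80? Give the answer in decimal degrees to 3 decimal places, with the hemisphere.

50.146°N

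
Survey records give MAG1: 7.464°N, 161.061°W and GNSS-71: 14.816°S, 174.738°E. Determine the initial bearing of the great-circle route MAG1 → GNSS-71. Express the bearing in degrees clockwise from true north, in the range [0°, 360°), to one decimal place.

227.1°

Δλ = -24.2010°
y = sin Δλ · cos φ₂ = -0.396309
x = cos φ₁ sin φ₂ − sin φ₁ cos φ₂ cos Δλ = -0.368096
θ = atan2(y, x) = -132.8862° → 227.1138° (mod 360°)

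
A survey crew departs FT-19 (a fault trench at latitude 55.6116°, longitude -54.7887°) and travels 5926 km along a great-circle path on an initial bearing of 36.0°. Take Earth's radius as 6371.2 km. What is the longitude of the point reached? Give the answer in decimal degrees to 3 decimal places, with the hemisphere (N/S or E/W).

δ = d/R = 5926/6371.2 = 0.930123 rad
φ₂ = arcsin(sin φ₁ cos δ + cos φ₁ sin δ cos θ)
   = arcsin(0.82523·0.59774 + 0.56480·0.80169·0.80902) = 59.27034°
λ₂ = λ₁ + atan2(sin θ sin δ cos φ₁, cos δ − sin φ₁ sin φ₂) = 57.96419°

57.964°E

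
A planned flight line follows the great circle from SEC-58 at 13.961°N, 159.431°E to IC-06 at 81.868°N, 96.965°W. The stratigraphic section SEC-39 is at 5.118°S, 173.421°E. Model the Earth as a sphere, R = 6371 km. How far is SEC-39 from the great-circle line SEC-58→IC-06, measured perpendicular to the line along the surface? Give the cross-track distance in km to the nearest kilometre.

1830 km

δ₁₃ = central angle SEC-58→SEC-39 = 0.411810 rad  (haversine)
θ₁₃ = bearing SEC-58→SEC-39 = 143.018°,  θ₁₂ = bearing SEC-58→IC-06 = 8.078°
dₓₜ = R·arcsin(sin δ₁₃ · sin(θ₁₃ − θ₁₂)) = 6371·arcsin(0.40027·sin(134.940°)) = 1830.154 km
|dₓₜ| = 1830.154 km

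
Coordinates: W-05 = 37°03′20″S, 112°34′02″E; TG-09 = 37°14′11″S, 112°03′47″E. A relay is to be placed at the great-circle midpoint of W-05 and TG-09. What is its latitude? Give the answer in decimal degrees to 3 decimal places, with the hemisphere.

W-05: φ = -37.05556°, λ = +112.56722°
TG-09: φ = -37.23639°, λ = +112.06306°
Bx = cos φ₂ cos Δλ = 0.796115,  By = cos φ₂ sin Δλ = -0.007005
φₘ = atan2(sin φ₁ + sin φ₂, √((cos φ₁ + Bx)² + By²)) = -37.14624°
λₘ = λ₁ + atan2(By, cos φ₁ + Bx) = 112.31544°

37.146°S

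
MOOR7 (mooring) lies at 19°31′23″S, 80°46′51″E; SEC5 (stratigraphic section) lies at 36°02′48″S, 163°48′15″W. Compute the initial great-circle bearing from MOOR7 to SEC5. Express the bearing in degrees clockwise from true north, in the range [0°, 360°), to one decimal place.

MOOR7: φ = -19.52306°, λ = +80.78083°
SEC5: φ = -36.04667°, λ = -163.80417°
Δλ = 115.4150°
y = sin Δλ · cos φ₂ = 0.730290
x = cos φ₁ sin φ₂ − sin φ₁ cos φ₂ cos Δλ = -0.670576
θ = atan2(y, x) = 132.5591° → 132.5591° (mod 360°)

132.6°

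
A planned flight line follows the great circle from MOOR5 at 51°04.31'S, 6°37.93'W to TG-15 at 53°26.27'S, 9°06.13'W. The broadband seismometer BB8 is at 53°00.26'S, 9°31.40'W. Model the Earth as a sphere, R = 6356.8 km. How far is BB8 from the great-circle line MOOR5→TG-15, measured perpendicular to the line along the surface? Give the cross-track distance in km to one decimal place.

MOOR5: φ = -51.07183°, λ = -6.63217°
TG-15: φ = -53.43783°, λ = -9.10217°
BB8: φ = -53.00433°, λ = -9.52333°
δ₁₃ = central angle MOOR5→BB8 = 0.045830 rad  (haversine)
θ₁₃ = bearing MOOR5→BB8 = 221.491°,  θ₁₂ = bearing MOOR5→TG-15 = 211.610°
dₓₜ = R·arcsin(sin δ₁₃ · sin(θ₁₃ − θ₁₂)) = 6356.8·arcsin(0.04581·sin(9.881°)) = 49.975 km
|dₓₜ| = 49.975 km

50.0 km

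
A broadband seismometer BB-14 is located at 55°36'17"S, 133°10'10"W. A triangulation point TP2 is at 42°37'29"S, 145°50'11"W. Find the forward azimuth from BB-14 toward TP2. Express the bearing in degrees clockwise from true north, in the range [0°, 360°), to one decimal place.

322.4°

BB-14: φ = -55.60472°, λ = -133.16944°
TP2: φ = -42.62472°, λ = -145.83639°
Δλ = -12.6669°
y = sin Δλ · cos φ₂ = -0.161350
x = cos φ₁ sin φ₂ − sin φ₁ cos φ₂ cos Δλ = 0.209833
θ = atan2(y, x) = -37.5582° → 322.4418° (mod 360°)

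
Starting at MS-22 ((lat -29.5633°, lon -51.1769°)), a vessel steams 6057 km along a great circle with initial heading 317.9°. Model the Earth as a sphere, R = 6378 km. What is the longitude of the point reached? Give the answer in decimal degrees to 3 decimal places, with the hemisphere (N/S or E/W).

85.322°W

δ = d/R = 6057/6378 = 0.949671 rad
φ₂ = arcsin(sin φ₁ cos δ + cos φ₁ sin δ cos θ)
   = arcsin(-0.49338·0.58195 + 0.86981·0.81322·0.74198) = 13.75153°
λ₂ = λ₁ + atan2(sin θ sin δ cos φ₁, cos δ − sin φ₁ sin φ₂) = -85.32238°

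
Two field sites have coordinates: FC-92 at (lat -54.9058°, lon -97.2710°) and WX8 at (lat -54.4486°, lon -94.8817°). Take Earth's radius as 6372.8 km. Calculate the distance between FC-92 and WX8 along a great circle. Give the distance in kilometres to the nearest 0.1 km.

Δφ = 0.4572°,  Δλ = 2.3893°
a = sin²(Δφ/2) + cos φ₁ cos φ₂ sin²(Δλ/2) = 0.000161
c = 2·arcsin(√a) = 0.025395 rad = 1.4551°
d = R·c = 6372.8 × 0.025395 = 161.8 km

161.8 km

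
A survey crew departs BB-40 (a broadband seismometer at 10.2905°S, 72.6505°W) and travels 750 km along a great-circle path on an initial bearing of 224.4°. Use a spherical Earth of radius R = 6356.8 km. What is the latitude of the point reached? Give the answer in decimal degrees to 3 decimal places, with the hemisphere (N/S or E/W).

15.079°S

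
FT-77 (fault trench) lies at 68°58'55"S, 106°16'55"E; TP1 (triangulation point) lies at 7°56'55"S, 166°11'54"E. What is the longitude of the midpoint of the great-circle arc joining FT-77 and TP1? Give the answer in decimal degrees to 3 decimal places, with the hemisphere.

FT-77: φ = -68.98194°, λ = +106.28194°
TP1: φ = -7.94861°, λ = +166.19833°
Bx = cos φ₂ cos Δλ = 0.496447,  By = cos φ₂ sin Δλ = 0.856982
φₘ = atan2(sin φ₁ + sin φ₂, √((cos φ₁ + Bx)² + By²)) = -41.51793°
λₘ = λ₁ + atan2(By, cos φ₁ + Bx) = 151.34459°

151.345°E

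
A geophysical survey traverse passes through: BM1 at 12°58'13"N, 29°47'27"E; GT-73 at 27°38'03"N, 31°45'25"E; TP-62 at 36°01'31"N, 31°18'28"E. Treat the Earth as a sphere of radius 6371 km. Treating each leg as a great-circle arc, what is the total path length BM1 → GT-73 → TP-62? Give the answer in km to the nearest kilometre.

BM1: φ = +12.97028°, λ = +29.79083°
GT-73: φ = +27.63417°, λ = +31.75694°
TP-62: φ = +36.02528°, λ = +31.30778°
BM1→GT-73: c = 0.257933 rad, d = 1643.29 km
GT-73→TP-62: c = 0.146603 rad, d = 934.01 km
Total = 1643.29 + 934.01 = 2577.30 km

2577 km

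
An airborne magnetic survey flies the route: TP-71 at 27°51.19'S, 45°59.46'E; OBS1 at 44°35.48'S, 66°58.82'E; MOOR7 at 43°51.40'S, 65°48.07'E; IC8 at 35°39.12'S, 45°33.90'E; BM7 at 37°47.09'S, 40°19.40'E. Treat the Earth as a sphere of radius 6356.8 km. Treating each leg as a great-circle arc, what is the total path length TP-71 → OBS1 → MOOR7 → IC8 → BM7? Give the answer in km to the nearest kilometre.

5217 km

TP-71: φ = -27.85317°, λ = +45.99100°
OBS1: φ = -44.59133°, λ = +66.98033°
MOOR7: φ = -43.85667°, λ = +65.80117°
IC8: φ = -35.65200°, λ = +45.56500°
BM7: φ = -37.78483°, λ = +40.32333°
TP-71→OBS1: c = 0.413169 rad, d = 2626.43 km
OBS1→MOOR7: c = 0.019542 rad, d = 124.23 km
MOOR7→IC8: c = 0.305827 rad, d = 1944.08 km
IC8→BM7: c = 0.082221 rad, d = 522.66 km
Total = 2626.43 + 124.23 + 1944.08 + 522.66 = 5217.40 km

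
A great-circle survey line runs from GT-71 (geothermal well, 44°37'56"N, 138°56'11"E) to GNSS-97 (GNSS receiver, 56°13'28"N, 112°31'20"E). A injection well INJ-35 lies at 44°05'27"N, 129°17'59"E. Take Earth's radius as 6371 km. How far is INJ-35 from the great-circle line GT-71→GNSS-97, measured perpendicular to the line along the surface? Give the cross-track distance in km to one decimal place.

546.7 km

GT-71: φ = +44.63222°, λ = +138.93639°
GNSS-97: φ = +56.22444°, λ = +112.52222°
INJ-35: φ = +44.09083°, λ = +129.29972°
δ₁₃ = central angle GT-71→INJ-35 = 0.120547 rad  (haversine)
θ₁₃ = bearing GT-71→INJ-35 = 268.891°,  θ₁₂ = bearing GT-71→GNSS-97 = 314.345°
dₓₜ = R·arcsin(sin δ₁₃ · sin(θ₁₃ − θ₁₂)) = 6371·arcsin(0.12026·sin(-45.454°)) = -546.696 km
|dₓₜ| = 546.696 km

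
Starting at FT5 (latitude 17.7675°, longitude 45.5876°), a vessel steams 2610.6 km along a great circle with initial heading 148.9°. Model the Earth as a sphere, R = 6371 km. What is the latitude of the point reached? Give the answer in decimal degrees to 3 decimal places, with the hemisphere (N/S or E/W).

2.577°S

δ = d/R = 2610.6/6371 = 0.409763 rad
φ₂ = arcsin(sin φ₁ cos δ + cos φ₁ sin δ cos θ)
   = arcsin(0.30516·0.91722 + 0.95230·0.39839·-0.85627) = -2.57723°
λ₂ = λ₁ + atan2(sin θ sin δ cos φ₁, cos δ − sin φ₁ sin φ₂) = 57.47512°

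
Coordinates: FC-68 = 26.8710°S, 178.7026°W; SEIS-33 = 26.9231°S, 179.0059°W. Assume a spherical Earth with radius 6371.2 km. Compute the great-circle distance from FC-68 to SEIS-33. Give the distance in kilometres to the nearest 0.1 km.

Δφ = -0.0521°,  Δλ = -0.3033°
a = sin²(Δφ/2) + cos φ₁ cos φ₂ sin²(Δλ/2) = 0.000006
c = 2·arcsin(√a) = 0.004808 rad = 0.2755°
d = R·c = 6371.2 × 0.004808 = 30.6 km

30.6 km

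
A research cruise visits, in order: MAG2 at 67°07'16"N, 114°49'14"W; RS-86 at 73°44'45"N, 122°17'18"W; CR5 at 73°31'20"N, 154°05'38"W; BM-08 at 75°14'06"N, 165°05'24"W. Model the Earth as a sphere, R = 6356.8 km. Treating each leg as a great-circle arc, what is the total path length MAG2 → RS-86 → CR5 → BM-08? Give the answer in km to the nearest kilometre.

MAG2: φ = +67.12111°, λ = -114.82056°
RS-86: φ = +73.74583°, λ = -122.28833°
CR5: φ = +73.52222°, λ = -154.09389°
BM-08: φ = +75.23500°, λ = -165.09000°
MAG2→RS-86: c = 0.123366 rad, d = 784.21 km
RS-86→CR5: c = 0.154614 rad, d = 982.85 km
CR5→BM-08: c = 0.059574 rad, d = 378.70 km
Total = 784.21 + 982.85 + 378.70 = 2145.76 km

2146 km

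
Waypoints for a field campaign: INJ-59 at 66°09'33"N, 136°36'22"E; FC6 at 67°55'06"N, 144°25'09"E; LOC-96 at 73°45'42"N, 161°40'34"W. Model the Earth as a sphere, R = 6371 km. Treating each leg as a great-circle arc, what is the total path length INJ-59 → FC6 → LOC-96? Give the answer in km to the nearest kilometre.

2381 km

INJ-59: φ = +66.15917°, λ = +136.60611°
FC6: φ = +67.91833°, λ = +144.41917°
LOC-96: φ = +73.76167°, λ = -161.67611°
INJ-59→FC6: c = 0.061359 rad, d = 390.92 km
FC6→LOC-96: c = 0.312355 rad, d = 1990.01 km
Total = 390.92 + 1990.01 = 2380.93 km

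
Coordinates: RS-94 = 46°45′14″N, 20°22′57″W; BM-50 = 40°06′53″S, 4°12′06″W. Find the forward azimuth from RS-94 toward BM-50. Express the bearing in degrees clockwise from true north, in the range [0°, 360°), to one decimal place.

RS-94: φ = +46.75389°, λ = -20.38250°
BM-50: φ = -40.11472°, λ = -4.20167°
Δλ = 16.1808°
y = sin Δλ · cos φ₂ = 0.213114
x = cos φ₁ sin φ₂ − sin φ₁ cos φ₂ cos Δλ = -0.976440
θ = atan2(y, x) = 167.6879° → 167.6879° (mod 360°)

167.7°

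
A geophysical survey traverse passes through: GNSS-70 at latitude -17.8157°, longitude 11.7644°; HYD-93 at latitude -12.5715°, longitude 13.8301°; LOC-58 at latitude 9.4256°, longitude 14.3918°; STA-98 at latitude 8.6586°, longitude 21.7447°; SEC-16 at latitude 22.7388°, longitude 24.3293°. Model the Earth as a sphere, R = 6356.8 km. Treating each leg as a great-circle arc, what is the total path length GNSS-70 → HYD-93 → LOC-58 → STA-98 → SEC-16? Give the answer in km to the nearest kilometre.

GNSS-70→HYD-93: c = 0.097913 rad, d = 622.41 km
HYD-93→LOC-58: c = 0.384045 rad, d = 2441.30 km
LOC-58→STA-98: c = 0.127439 rad, d = 810.11 km
STA-98→SEC-16: c = 0.249530 rad, d = 1586.21 km
Total = 622.41 + 2441.30 + 810.11 + 1586.21 = 5460.03 km

5460 km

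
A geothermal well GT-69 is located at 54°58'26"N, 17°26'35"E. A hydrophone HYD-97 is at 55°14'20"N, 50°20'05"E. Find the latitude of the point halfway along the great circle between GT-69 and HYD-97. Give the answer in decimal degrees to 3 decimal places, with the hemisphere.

GT-69: φ = +54.97389°, λ = +17.44306°
HYD-97: φ = +55.23889°, λ = +50.33472°
Bx = cos φ₂ cos Δλ = 0.478759,  By = cos φ₂ sin Δλ = 0.309625
φₘ = atan2(sin φ₁ + sin φ₂, √((cos φ₁ + Bx)² + By²)) = 56.22103°
λₘ = λ₁ + atan2(By, cos φ₁ + Bx) = 33.83281°

56.221°N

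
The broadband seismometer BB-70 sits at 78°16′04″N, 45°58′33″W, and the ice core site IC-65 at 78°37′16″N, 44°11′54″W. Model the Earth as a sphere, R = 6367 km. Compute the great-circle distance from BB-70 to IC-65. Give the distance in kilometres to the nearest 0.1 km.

55.7 km

BB-70: φ = +78.26778°, λ = -45.97583°
IC-65: φ = +78.62111°, λ = -44.19833°
Δφ = 0.3533°,  Δλ = 1.7775°
a = sin²(Δφ/2) + cos φ₁ cos φ₂ sin²(Δλ/2) = 0.000019
c = 2·arcsin(√a) = 0.008754 rad = 0.5016°
d = R·c = 6367 × 0.008754 = 55.7 km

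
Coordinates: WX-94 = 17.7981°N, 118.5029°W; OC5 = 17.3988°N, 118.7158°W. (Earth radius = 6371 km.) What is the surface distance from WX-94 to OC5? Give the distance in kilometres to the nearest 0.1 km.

49.8 km

Δφ = -0.3993°,  Δλ = -0.2129°
a = sin²(Δφ/2) + cos φ₁ cos φ₂ sin²(Δλ/2) = 0.000015
c = 2·arcsin(√a) = 0.007818 rad = 0.4479°
d = R·c = 6371 × 0.007818 = 49.8 km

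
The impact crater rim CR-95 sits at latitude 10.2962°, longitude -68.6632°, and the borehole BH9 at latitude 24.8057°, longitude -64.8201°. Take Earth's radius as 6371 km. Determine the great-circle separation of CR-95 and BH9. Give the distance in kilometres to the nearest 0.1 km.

1663.7 km

Δφ = 14.5095°,  Δλ = 3.8431°
a = sin²(Δφ/2) + cos φ₁ cos φ₂ sin²(Δλ/2) = 0.016951
c = 2·arcsin(√a) = 0.261134 rad = 14.9619°
d = R·c = 6371 × 0.261134 = 1663.7 km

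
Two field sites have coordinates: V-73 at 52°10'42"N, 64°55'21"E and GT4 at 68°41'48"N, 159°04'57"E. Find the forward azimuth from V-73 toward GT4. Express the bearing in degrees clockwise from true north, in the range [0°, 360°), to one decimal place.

V-73: φ = +52.17833°, λ = +64.92250°
GT4: φ = +68.69667°, λ = +159.08250°
Δλ = 94.1600°
y = sin Δλ · cos φ₂ = 0.362348
x = cos φ₁ sin φ₂ − sin φ₁ cos φ₂ cos Δλ = 0.592124
θ = atan2(y, x) = 31.4644° → 31.4644° (mod 360°)

31.5°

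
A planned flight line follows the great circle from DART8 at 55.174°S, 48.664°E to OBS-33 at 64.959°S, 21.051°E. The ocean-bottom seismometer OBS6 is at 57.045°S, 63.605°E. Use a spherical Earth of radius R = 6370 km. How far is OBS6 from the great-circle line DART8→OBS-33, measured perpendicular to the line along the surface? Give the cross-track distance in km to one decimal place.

862.7 km

δ₁₃ = central angle DART8→OBS6 = 0.148703 rad  (haversine)
θ₁₃ = bearing DART8→OBS6 = 108.800°,  θ₁₂ = bearing DART8→OBS-33 = 223.116°
dₓₜ = R·arcsin(sin δ₁₃ · sin(θ₁₃ − θ₁₂)) = 6370·arcsin(0.14816·sin(-114.316°)) = -862.666 km
|dₓₜ| = 862.666 km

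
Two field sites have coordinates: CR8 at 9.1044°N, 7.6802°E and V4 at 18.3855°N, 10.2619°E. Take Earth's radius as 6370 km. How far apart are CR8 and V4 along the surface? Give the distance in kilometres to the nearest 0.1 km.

1068.8 km

Δφ = 9.2811°,  Δλ = 2.5817°
a = sin²(Δφ/2) + cos φ₁ cos φ₂ sin²(Δλ/2) = 0.007021
c = 2·arcsin(√a) = 0.167780 rad = 9.6131°
d = R·c = 6370 × 0.167780 = 1068.8 km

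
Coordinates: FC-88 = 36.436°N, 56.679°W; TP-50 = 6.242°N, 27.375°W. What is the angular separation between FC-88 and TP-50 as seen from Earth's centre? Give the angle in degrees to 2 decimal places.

Δφ = -30.1940°,  Δλ = 29.3040°
a = sin²(Δφ/2) + cos φ₁ cos φ₂ sin²(Δλ/2) = 0.119006
c = 2·arcsin(√a) = 0.704420 rad = 40.3603°

40.36°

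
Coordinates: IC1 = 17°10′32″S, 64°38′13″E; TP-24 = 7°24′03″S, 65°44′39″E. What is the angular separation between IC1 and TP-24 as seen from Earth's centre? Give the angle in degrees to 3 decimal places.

9.834°

IC1: φ = -17.17556°, λ = +64.63694°
TP-24: φ = -7.40083°, λ = +65.74417°
Δφ = 9.7747°,  Δλ = 1.1072°
a = sin²(Δφ/2) + cos φ₁ cos φ₂ sin²(Δλ/2) = 0.007347
c = 2·arcsin(√a) = 0.171640 rad = 9.8342°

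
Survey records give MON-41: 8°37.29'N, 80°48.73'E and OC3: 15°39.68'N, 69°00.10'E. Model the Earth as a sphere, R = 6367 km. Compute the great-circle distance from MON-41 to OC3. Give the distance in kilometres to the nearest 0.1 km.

1501.9 km

MON-41: φ = +8.62150°, λ = +80.81217°
OC3: φ = +15.66133°, λ = +69.00167°
Δφ = 7.0398°,  Δλ = -11.8105°
a = sin²(Δφ/2) + cos φ₁ cos φ₂ sin²(Δλ/2) = 0.013846
c = 2·arcsin(√a) = 0.235887 rad = 13.5153°
d = R·c = 6367 × 0.235887 = 1501.9 km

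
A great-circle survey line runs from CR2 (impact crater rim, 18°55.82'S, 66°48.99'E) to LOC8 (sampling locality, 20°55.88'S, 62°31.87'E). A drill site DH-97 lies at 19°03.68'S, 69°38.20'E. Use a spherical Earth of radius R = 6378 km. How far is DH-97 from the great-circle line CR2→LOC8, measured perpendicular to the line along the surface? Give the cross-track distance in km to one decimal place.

150.4 km

CR2: φ = -18.93033°, λ = +66.81650°
LOC8: φ = -20.93133°, λ = +62.53117°
DH-97: φ = -19.06133°, λ = +69.63667°
δ₁₃ = central angle CR2→DH-97 = 0.046596 rad  (haversine)
θ₁₃ = bearing CR2→DH-97 = 93.271°,  θ₁₂ = bearing CR2→LOC8 = 242.868°
dₓₜ = R·arcsin(sin δ₁₃ · sin(θ₁₃ − θ₁₂)) = 6378·arcsin(0.04658·sin(-149.597°)) = -150.363 km
|dₓₜ| = 150.363 km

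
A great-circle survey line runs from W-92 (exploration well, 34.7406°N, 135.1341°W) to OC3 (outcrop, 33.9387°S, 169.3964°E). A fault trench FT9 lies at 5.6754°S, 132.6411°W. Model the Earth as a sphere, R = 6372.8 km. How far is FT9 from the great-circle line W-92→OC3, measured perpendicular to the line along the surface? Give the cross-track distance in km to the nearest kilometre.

δ₁₃ = central angle W-92→FT9 = 0.706585 rad  (haversine)
θ₁₃ = bearing W-92→FT9 = 176.177°,  θ₁₂ = bearing W-92→OC3 = 223.241°
dₓₜ = R·arcsin(sin δ₁₃ · sin(θ₁₃ − θ₁₂)) = 6372.8·arcsin(0.64924·sin(-47.064°)) = -3156.616 km
|dₓₜ| = 3156.616 km

3157 km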